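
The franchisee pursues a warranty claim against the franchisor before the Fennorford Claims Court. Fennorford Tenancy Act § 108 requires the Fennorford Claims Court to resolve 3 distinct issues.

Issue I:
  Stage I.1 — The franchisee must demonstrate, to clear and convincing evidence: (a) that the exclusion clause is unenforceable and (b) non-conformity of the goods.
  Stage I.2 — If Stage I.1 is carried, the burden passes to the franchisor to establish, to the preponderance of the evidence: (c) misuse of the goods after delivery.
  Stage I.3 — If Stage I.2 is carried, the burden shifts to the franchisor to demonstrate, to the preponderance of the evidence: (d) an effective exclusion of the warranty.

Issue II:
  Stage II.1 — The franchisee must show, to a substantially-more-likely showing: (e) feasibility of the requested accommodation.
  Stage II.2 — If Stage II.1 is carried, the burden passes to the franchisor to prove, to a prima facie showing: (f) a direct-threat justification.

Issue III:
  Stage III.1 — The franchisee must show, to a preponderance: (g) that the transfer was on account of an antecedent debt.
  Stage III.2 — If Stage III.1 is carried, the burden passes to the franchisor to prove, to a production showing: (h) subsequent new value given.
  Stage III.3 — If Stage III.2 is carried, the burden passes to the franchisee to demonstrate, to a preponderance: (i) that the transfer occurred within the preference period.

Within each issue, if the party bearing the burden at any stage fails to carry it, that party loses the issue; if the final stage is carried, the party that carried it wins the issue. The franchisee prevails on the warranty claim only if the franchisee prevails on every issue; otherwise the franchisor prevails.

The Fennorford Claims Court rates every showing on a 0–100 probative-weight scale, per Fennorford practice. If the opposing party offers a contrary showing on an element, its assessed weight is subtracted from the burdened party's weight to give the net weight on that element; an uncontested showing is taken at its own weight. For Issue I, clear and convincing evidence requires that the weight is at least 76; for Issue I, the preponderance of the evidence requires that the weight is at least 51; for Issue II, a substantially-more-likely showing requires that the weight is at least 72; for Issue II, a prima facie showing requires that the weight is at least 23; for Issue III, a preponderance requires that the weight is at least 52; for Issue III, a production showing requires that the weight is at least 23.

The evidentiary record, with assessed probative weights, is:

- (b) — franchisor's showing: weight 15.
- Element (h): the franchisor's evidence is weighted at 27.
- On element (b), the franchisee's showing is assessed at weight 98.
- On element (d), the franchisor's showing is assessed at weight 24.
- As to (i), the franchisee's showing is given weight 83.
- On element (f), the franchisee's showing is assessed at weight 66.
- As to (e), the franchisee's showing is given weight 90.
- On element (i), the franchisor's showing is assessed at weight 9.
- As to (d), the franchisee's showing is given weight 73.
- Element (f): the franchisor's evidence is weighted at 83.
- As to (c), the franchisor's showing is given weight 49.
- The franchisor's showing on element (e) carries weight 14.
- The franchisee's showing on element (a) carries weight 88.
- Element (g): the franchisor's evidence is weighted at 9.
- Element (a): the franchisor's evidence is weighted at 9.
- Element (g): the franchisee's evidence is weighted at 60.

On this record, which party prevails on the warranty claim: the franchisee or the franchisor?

franchisor

— Issue I —
At Stage I.1 the franchisee must meet clear and convincing evidence (weight is at least 76): on (a) the weight is 88 less the opposing 9 gives net 79, ≥ 76, so (a) meets the standard; on (b) the weight is 98 less the opposing 15 gives net 83, ≥ 76, so (b) meets the standard.
  Stage I.1 is satisfied; the onus moves to the franchisor.
At Stage I.2 the franchisor must meet the preponderance of the evidence (weight is at least 51): on (c) the weight is 49, < 51, so (c) does not meet the standard.
  Stage I.2 not carried; the franchisor fails its burden.
The franchisee prevails on this issue.
— Issue II —
Stage II.1 — burden on franchisee; standard: a substantially-more-likely showing (weight is at least 72).
    (e): 90 − 14 = 76 ≥ 72 [met]
  All elements met. The burden passes to the franchisor.
Stage II.2 — burden on franchisor; standard: a prima facie showing (weight is at least 23).
    (f): 83 − 66 = 17 < 23 [not met]
  Stage II.2 not carried; the franchisor fails its burden.
The analysis ends at Stage II.2; the franchisee prevails on this issue.
— Issue III —
Stage III.1 — burden on franchisee; standard: a preponderance (weight is at least 52).
    (g): 60 − 9 = 51 < 52 [not met]
  Stage III.1 not carried; the franchisee fails its burden.
So the franchisor prevails on this issue.
Per-issue: Issue I → franchisee; Issue II → franchisee; Issue III → franchisor. The franchisee must prevail on every issue; overall, the franchisor prevails.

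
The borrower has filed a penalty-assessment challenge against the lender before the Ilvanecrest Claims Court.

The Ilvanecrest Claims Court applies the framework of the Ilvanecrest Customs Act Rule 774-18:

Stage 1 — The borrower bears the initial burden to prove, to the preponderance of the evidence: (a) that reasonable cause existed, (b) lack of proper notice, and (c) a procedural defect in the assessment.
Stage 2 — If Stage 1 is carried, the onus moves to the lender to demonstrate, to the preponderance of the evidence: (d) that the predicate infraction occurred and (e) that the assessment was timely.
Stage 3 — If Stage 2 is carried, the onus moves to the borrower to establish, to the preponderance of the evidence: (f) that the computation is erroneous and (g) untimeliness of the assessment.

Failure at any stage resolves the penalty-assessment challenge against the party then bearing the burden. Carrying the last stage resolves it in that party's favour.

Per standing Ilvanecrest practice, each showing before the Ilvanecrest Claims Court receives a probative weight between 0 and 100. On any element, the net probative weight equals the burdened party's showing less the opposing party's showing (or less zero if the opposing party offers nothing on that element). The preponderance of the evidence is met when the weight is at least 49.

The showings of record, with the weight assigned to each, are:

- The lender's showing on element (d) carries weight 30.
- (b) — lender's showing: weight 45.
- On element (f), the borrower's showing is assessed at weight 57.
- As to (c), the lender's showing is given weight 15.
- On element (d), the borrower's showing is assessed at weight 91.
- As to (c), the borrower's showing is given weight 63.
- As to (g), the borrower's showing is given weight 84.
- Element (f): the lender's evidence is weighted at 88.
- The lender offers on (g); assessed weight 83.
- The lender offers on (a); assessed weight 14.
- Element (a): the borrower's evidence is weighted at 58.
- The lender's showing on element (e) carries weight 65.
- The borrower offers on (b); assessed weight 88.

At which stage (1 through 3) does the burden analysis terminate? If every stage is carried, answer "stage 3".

stage 1

At Stage 1 the borrower must meet the preponderance of the evidence (weight is at least 49): on (a) the weight is 58 less the opposing 14 gives net 44, which does not reach 49, so (a) does not meet the standard; on (b) the weight is 88 less the opposing 45 gives net 43, which does not reach 49, so (b) does not meet the standard; on (c) the weight is 63 less the opposing 15 gives net 48, < 49, so (c) does not meet the standard.
  Not every element is met, so the borrower fails to carry Stage 1.
So the lender prevails.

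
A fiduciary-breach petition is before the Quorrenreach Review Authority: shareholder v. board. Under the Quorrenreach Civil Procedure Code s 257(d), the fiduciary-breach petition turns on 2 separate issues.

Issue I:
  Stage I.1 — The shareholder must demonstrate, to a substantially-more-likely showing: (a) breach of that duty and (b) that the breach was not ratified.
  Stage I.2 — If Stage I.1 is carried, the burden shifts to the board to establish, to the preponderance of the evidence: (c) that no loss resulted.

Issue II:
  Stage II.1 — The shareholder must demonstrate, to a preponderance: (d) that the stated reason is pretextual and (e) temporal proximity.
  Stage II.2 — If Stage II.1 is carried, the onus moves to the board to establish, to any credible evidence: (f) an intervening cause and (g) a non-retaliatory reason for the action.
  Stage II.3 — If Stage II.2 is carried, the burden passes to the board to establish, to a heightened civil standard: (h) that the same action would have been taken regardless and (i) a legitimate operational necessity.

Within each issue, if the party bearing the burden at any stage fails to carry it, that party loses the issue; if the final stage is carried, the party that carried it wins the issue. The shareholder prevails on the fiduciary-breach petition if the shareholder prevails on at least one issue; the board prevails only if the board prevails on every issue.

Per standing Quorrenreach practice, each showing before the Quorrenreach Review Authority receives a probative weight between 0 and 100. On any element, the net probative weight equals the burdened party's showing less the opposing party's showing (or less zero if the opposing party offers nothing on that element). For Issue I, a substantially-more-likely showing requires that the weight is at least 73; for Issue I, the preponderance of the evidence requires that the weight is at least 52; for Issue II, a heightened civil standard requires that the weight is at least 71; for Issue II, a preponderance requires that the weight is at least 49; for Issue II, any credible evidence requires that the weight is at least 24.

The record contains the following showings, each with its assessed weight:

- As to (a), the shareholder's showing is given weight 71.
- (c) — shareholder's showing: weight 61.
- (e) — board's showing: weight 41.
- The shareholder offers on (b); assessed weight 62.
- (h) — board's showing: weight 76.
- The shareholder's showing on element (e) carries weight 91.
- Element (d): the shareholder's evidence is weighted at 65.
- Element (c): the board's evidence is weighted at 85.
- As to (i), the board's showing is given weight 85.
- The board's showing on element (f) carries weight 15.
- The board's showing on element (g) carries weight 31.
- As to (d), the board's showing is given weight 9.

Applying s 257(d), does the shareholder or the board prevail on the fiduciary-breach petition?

— Issue I —
Stage I.1 (shareholder, a substantially-more-likely showing, weight is at least 73): (a) 71 < 73 — fails; (b) 62 < 73 — fails.
  Stage I.1 not carried; the shareholder fails its burden.
The board prevails on this issue.
— Issue II —
Stage II.1 — burden on shareholder; standard: a preponderance (weight is at least 49).
    (d): 65 − 9 = 56 ≥ 49 [met]
    (e): 91 − 41 = 50 ≥ 49 [met]
  Stage II.1 carried; the burden shifts to the board.
Stage II.2 — burden on board; standard: any credible evidence (weight is at least 24).
    (f): 15 < 24 [not met]
    (g): 31 ≥ 24 [met]
  Stage II.2 not carried; the board fails its burden.
The shareholder prevails on this issue.
Per-issue: Issue I → board; Issue II → shareholder. The shareholder must prevail on at least one issue; overall, the shareholder prevails.

shareholder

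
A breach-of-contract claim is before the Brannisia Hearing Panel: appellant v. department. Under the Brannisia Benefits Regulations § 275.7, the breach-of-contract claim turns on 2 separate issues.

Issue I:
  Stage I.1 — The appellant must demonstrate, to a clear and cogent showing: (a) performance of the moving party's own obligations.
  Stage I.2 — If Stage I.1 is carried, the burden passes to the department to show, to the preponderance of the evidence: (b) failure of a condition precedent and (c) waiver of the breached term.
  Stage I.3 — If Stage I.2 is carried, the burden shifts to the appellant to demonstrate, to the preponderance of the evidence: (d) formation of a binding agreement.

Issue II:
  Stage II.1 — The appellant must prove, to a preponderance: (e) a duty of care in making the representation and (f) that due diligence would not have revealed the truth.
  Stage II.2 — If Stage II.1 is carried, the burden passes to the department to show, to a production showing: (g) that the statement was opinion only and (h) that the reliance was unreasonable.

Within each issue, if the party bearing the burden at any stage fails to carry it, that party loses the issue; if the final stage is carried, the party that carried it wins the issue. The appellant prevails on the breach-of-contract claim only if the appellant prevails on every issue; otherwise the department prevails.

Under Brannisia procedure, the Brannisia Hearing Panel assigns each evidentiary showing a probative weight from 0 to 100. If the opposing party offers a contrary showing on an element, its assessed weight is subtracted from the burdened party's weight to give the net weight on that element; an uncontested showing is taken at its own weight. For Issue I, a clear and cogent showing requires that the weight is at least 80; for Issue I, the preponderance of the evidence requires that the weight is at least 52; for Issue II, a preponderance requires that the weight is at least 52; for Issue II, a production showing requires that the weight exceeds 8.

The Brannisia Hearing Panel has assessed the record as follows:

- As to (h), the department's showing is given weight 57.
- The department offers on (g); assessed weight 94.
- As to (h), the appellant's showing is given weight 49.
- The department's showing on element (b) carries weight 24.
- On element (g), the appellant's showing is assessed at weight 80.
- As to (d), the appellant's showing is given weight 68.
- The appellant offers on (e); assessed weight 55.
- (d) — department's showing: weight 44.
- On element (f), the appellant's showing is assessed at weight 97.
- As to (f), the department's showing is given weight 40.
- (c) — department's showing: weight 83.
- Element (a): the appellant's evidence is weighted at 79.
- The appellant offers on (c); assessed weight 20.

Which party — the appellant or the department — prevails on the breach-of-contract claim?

— Issue I —
Stage I.1 (appellant, a clear and cogent showing, weight is at least 80): (a) 79 < 80 — fails.
  Not every element is met, so the appellant fails to carry Stage I.1.
The analysis ends at Stage I.1; the department prevails on this issue.
— Issue II —
Stage II.1 — burden on appellant; standard: a preponderance (weight is at least 52).
    (e): 55 ≥ 52 [met]
    (f): 97 − 40 = 57 ≥ 52 [met]
  The appellant carries Stage II.1; the department now bears the burden.
Stage II.2 — burden on department; standard: a production showing (weight exceeds 8).
    (g): 94 − 80 = 14 > 8 [met]
    (h): 57 − 49 = 8 ≤ 8 [not met]
  Stage II.2 not carried; the department fails its burden.
The appellant prevails on this issue.
Per-issue: Issue I → department; Issue II → appellant. The appellant must prevail on every issue; overall, the department prevails.

department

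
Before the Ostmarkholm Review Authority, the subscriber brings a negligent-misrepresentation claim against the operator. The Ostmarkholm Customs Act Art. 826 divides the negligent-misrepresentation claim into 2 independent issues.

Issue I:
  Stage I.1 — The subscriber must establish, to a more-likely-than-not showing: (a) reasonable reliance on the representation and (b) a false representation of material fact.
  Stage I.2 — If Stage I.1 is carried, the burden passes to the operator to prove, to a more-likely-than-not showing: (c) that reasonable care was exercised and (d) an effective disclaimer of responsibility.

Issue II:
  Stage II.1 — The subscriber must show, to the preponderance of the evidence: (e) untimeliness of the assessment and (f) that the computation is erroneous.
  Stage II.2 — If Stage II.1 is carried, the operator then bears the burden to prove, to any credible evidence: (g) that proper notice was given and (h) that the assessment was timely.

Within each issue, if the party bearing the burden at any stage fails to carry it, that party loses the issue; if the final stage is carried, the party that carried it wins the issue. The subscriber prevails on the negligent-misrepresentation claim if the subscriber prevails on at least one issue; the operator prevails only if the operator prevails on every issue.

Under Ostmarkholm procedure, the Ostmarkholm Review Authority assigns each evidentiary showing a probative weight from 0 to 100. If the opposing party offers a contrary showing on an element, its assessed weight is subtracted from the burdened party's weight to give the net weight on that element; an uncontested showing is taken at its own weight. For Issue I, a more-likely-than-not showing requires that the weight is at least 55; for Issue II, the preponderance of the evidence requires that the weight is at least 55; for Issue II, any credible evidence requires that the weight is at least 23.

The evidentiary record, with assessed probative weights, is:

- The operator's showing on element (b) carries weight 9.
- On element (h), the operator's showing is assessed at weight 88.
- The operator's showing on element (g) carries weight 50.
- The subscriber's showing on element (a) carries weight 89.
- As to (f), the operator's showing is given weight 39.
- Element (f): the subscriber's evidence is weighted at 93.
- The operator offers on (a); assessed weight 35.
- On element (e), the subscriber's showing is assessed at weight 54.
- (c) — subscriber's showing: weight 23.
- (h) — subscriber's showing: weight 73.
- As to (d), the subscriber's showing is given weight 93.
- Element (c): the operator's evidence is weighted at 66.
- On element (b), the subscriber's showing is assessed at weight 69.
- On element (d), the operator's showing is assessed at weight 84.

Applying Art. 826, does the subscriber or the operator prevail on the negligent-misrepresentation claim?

operator

— Issue I —
At Stage I.1 the subscriber must meet a more-likely-than-not showing (weight is at least 55): on (a) the weight is 89 less the opposing 35 gives net 54, which does not reach 55, so (a) does not meet the standard; on (b) the weight is 69 less the opposing 9 gives net 60, ≥ 55, so (b) meets the standard.
  The subscriber does not carry Stage I.1.
So the operator prevails on this issue.
— Issue II —
Stage II.1 — burden on subscriber; standard: the preponderance of the evidence (weight is at least 55).
    (e): 54 < 55 [not met]
    (f): 93 − 39 = 54 < 55 [not met]
  Not every element is met, so the subscriber fails to carry Stage II.1.
The operator prevails on this issue.
Per-issue: Issue I → operator; Issue II → operator. The subscriber must prevail on at least one issue; overall, the operator prevails.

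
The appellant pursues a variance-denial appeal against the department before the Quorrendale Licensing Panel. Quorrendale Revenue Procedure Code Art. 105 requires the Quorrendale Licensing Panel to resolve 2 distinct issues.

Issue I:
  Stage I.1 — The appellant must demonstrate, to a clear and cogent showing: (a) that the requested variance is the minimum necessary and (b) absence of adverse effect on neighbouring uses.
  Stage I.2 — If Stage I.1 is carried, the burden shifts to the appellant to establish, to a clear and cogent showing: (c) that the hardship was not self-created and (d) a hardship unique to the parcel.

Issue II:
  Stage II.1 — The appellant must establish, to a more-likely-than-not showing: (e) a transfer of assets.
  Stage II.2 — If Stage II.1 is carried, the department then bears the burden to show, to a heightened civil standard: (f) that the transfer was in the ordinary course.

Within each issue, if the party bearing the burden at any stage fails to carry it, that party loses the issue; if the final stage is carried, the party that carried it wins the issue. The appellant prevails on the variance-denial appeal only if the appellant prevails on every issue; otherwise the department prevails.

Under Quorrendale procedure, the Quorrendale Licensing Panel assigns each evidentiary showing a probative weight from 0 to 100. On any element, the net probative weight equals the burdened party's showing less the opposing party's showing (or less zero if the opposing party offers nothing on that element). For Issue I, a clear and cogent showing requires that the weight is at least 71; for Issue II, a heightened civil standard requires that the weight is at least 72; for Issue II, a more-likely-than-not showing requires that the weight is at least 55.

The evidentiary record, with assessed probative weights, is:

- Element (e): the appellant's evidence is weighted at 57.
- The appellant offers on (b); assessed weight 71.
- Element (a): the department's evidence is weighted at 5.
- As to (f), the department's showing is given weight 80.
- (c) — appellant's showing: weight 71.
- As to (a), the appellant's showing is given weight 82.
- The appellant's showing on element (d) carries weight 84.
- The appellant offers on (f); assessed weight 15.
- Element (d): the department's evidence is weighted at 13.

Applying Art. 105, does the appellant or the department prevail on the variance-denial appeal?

appellant

— Issue I —
At Stage I.1 the appellant must meet a clear and cogent showing (weight is at least 71): on (a) the weight is 82 less the opposing 5 gives net 77, ≥ 71, so (a) meets the standard; on (b) the weight is 71, ≥ 71, so (b) meets the standard.
  Stage I.1 carried; the burden remains with the appellant.
At Stage I.2 the appellant must meet a clear and cogent showing (weight is at least 71): on (c) the weight is 71, ≥ 71, so (c) meets the standard; on (d) the weight is 84 less the opposing 13 gives net 71, ≥ 71, so (d) meets the standard.
  Stage I.2 carried; the final stage is satisfied.
Every stage carried; the appellant prevails on this issue.
— Issue II —
Stage II.1 — burden on appellant; standard: a more-likely-than-not showing (weight is at least 55).
    (e): 57 ≥ 55 [met]
  Stage II.1 is satisfied; the onus moves to the department.
Stage II.2 — burden on department; standard: a heightened civil standard (weight is at least 72).
    (f): 80 − 15 = 65 < 72 [not met]
  The department does not carry Stage II.2.
So the appellant prevails on this issue.
Per-issue: Issue I → appellant; Issue II → appellant. The appellant must prevail on every issue; overall, the appellant prevails.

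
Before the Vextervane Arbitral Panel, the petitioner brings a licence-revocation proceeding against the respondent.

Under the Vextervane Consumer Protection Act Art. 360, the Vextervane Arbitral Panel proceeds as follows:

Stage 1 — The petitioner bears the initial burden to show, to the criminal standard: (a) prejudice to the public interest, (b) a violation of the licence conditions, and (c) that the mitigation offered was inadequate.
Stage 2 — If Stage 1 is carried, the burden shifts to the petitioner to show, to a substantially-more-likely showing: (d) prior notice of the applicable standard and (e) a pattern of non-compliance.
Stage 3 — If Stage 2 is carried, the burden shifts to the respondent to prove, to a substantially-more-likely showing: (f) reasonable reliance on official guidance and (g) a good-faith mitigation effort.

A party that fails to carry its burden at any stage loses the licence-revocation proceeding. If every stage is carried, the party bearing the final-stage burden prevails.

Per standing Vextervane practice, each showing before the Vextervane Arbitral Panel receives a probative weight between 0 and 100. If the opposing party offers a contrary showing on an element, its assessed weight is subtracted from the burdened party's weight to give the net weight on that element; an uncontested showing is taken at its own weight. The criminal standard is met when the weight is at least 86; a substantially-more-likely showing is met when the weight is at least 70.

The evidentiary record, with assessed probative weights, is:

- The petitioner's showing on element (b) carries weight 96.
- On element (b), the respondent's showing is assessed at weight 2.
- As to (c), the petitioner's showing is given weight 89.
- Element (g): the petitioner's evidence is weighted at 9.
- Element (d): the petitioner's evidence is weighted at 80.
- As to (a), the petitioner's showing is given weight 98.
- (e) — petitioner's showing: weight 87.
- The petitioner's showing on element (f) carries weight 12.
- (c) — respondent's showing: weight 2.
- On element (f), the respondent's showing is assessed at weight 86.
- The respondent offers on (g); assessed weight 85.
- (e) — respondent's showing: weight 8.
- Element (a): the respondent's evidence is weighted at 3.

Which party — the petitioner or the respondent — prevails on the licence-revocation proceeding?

respondent

Stage 1 (petitioner, the criminal standard, weight is at least 86): (a) net 98−3=95 ≥ 86 — meets; (b) net 96−2=94 ≥ 86 — meets; (c) net 89−2=87 ≥ 86 — meets.
  Stage 1 carried; the burden remains with the petitioner.
Stage 2 (petitioner, a substantially-more-likely showing, weight is at least 70): (d) 80 ≥ 70 — meets; (e) net 87−8=79 ≥ 70 — meets.
  All elements met. The burden passes to the respondent.
Stage 3 (respondent, a substantially-more-likely showing, weight is at least 70): (f) net 86−12=74 ≥ 70 — meets; (g) net 85−9=76 ≥ 70 — meets.
  The respondent carries the last stage.
Every stage carried; the respondent prevails.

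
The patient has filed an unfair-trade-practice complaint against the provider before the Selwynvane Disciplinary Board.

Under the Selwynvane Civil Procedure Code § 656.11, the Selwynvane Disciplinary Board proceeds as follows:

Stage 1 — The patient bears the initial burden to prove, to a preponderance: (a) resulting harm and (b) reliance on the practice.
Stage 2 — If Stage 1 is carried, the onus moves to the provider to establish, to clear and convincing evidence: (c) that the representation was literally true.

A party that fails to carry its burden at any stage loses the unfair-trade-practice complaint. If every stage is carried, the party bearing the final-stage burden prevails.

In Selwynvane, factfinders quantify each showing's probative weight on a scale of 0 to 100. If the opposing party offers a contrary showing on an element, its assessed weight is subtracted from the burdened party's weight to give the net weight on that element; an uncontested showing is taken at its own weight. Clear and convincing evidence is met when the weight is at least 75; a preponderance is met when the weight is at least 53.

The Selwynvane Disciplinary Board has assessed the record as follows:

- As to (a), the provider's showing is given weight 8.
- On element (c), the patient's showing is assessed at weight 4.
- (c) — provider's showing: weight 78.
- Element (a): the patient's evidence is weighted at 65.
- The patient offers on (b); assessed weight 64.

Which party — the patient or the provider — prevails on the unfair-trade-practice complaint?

Stage 1 (patient, a preponderance, weight is at least 53): (a) net 65−8=57 ≥ 53 — meets; (b) 64 ≥ 53 — meets.
  The patient carries Stage 1; the provider now bears the burden.
Stage 2 (provider, clear and convincing evidence, weight is at least 75): (c) net 78−4=74 < 75 — fails.
  Not every element is met, so the provider fails to carry Stage 2.
So the patient prevails.

patient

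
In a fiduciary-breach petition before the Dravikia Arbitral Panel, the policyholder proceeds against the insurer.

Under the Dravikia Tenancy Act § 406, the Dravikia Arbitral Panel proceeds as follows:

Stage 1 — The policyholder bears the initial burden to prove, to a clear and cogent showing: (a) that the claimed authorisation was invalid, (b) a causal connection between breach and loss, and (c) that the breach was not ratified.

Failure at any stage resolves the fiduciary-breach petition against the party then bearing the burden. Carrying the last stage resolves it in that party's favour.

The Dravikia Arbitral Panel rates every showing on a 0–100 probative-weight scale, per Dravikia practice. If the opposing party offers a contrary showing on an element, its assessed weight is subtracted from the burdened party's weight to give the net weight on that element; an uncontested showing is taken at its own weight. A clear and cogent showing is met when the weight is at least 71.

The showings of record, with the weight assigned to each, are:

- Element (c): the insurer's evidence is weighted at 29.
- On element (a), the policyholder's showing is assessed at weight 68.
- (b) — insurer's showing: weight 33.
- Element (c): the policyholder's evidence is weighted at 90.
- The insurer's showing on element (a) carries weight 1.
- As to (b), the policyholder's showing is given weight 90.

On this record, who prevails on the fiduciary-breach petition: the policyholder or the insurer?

insurer

At Stage 1 the policyholder must meet a clear and cogent showing (weight is at least 71): on (a) the weight is 68 less the opposing 1 gives net 67, which does not reach 71, so (a) does not meet the standard; on (b) the weight is 90 less the opposing 33 gives net 57, < 71, so (b) does not meet the standard; on (c) the weight is 90 less the opposing 29 gives net 61, < 71, so (c) does not meet the standard.
  Not every element is met, so the policyholder fails to carry Stage 1.
The analysis ends at Stage 1; the insurer prevails.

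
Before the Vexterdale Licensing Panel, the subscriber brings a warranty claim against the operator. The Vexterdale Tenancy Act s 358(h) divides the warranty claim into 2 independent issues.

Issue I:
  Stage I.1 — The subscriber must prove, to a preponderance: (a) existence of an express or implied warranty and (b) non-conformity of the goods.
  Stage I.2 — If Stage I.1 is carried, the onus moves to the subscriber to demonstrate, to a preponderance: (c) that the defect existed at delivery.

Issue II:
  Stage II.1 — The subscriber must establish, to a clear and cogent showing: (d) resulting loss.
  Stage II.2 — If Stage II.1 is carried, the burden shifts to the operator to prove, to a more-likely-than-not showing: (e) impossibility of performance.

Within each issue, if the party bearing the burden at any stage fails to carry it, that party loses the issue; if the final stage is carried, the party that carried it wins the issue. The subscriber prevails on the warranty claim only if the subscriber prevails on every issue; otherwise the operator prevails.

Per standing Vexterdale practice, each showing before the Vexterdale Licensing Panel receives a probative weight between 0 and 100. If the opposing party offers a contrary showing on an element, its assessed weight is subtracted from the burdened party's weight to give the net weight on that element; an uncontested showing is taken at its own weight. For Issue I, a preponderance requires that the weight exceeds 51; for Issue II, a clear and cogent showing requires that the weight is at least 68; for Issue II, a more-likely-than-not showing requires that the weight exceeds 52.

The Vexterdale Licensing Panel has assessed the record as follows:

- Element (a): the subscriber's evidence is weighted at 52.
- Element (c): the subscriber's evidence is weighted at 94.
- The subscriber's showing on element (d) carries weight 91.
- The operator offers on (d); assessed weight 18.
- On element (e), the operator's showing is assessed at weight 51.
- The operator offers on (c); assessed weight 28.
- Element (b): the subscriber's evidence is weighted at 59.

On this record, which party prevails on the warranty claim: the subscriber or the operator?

subscriber

— Issue I —
Stage I.1 (subscriber, a preponderance, weight exceeds 51): (a) 52 > 51 — meets; (b) 59 > 51 — meets.
  All elements met. The subscriber retains the burden for Stage I.2.
Stage I.2 (subscriber, a preponderance, weight exceeds 51): (c) net 94−28=66 > 51 — meets.
  Stage I.2 carried; the final stage is satisfied.
With every stage satisfied, the subscriber prevails on this issue.
— Issue II —
Stage II.1 (subscriber, a clear and cogent showing, weight is at least 68): (d) net 91−18=73 ≥ 68 — meets.
  The subscriber carries Stage II.1; the operator now bears the burden.
Stage II.2 (operator, a more-likely-than-not showing, weight exceeds 52): (e) 51 ≤ 52 — fails.
  Not every element is met, so the operator fails to carry Stage II.2.
The analysis ends at Stage II.2; the subscriber prevails on this issue.
Per-issue: Issue I → subscriber; Issue II → subscriber. The subscriber must prevail on every issue; overall, the subscriber prevails.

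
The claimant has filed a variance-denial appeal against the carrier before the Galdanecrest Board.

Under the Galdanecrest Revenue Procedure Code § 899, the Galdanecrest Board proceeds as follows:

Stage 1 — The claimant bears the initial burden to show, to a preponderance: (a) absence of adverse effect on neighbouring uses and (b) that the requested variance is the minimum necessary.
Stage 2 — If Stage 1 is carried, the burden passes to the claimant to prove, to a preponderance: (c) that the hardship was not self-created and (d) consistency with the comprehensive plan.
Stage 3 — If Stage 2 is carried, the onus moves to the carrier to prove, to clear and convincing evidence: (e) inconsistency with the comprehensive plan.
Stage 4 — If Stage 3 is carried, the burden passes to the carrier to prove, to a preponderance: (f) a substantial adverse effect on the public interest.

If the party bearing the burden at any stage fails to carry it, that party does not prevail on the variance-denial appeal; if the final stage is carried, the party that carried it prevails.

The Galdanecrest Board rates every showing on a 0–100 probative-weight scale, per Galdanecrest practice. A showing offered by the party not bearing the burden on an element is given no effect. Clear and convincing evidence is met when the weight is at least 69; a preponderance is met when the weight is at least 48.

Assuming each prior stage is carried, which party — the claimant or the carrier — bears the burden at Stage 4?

Stage 4's rule assigns the burden to the carrier (to a preponderance).

carrier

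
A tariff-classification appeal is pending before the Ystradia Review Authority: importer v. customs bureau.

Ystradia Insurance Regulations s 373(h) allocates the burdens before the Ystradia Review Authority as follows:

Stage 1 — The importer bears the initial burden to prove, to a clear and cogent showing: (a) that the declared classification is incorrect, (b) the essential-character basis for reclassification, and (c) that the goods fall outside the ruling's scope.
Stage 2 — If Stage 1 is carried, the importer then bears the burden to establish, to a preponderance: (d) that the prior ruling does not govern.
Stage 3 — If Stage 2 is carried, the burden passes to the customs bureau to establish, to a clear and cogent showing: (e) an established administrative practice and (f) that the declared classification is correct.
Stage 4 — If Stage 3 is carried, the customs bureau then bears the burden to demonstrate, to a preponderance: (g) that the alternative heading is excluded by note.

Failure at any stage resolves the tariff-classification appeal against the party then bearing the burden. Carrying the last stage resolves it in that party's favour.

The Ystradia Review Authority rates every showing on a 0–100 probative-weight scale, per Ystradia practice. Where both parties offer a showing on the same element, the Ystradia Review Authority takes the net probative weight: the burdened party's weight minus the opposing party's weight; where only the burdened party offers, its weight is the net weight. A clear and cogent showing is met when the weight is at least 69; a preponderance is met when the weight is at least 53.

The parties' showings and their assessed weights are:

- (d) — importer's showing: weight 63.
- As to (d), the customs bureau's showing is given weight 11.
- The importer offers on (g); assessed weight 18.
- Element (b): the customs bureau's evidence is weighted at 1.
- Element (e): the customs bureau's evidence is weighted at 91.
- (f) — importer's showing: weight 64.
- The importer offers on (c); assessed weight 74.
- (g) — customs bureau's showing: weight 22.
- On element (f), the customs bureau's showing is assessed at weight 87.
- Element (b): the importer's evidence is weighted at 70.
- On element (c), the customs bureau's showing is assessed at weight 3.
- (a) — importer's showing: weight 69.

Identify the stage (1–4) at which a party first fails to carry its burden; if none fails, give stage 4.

At Stage 1 the importer must meet a clear and cogent showing (weight is at least 69): on (a) the weight is 69, ≥ 69, so (a) meets the standard; on (b) the weight is 70 less the opposing 1 gives net 69, ≥ 69, so (b) meets the standard; on (c) the weight is 74 less the opposing 3 gives net 71, ≥ 69, so (c) meets the standard.
  All elements met. The importer retains the burden for Stage 2.
At Stage 2 the importer must meet a preponderance (weight is at least 53): on (d) the weight is 63 less the opposing 11 gives net 52, < 53, so (d) does not meet the standard.
  Stage 2 not carried; the importer fails its burden.
The customs bureau prevails.

stage 2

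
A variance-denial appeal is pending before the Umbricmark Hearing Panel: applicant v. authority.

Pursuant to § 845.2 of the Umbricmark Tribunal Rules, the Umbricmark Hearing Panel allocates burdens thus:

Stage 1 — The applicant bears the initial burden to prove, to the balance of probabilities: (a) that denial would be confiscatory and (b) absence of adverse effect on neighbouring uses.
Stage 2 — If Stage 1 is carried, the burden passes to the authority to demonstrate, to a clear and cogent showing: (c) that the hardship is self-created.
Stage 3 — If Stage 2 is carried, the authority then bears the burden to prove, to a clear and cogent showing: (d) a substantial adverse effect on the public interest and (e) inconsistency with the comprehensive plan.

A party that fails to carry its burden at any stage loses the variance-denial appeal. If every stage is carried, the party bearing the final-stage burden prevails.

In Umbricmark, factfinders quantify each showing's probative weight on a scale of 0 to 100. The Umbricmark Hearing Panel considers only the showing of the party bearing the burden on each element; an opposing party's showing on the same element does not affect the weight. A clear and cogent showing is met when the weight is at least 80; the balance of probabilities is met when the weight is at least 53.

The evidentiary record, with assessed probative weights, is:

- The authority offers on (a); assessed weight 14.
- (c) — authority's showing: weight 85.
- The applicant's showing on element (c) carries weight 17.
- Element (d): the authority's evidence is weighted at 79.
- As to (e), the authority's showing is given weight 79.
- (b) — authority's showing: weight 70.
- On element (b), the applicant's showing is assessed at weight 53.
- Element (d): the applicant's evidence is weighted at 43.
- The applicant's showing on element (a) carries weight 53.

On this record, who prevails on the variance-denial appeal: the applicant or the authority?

Stage 1 (applicant, the balance of probabilities, weight is at least 53): (a) 53 (authority's 14 disregarded) ≥ 53 — meets; (b) 53 (authority's 70 disregarded) ≥ 53 — meets.
  Stage 1 is satisfied; the onus moves to the authority.
Stage 2 (authority, a clear and cogent showing, weight is at least 80): (c) 85 (applicant's 17 disregarded) ≥ 80 — meets.
  All elements met. The authority retains the burden for Stage 3.
Stage 3 (authority, a clear and cogent showing, weight is at least 80): (d) 79 (applicant's 43 disregarded) < 80 — fails; (e) 79 < 80 — fails.
  Stage 3 not carried; the authority fails its burden.
The applicant prevails.

applicant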